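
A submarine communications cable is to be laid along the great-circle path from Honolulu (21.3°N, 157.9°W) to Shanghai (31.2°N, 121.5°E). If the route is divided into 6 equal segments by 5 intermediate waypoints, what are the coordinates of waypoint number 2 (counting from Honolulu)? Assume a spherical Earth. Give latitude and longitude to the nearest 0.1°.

≈ 30.2°N, 177.5°E

From cos δ = sin φ₁ sin φ₂ + cos φ₁ cos φ₂ cos Δλ, the central angle is δ ≈ 1.247 rad (71.4°).
Interpolate at f = 2/6 with slerp weights a = sin((1−f)δ)/sin δ ≈ 0.779, b = sin(fδ)/sin δ ≈ 0.426.
p = a·p₁ + b·p₂ ≈ (-0.863, 0.037, 0.504); φ = arcsin(p_z) ≈ 30.25°, λ = atan2(p_y, p_x) ≈ 177.51°.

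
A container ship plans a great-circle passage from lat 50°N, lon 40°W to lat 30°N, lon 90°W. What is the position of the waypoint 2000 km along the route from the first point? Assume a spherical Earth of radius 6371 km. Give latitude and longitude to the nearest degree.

≈ lat 44°N, lon 65°W

Write both endpoints as unit vectors p₁, p₂ with components (cos φ cos λ, cos φ sin λ, sin φ).
The central angle between the endpoints is δ = arccos(p₁·p₂) ≈ 0.736 rad (42.2°). The total great-circle distance is δ·R ≈ 0.736 × 6371 ≈ 4692 km, so the target fraction is f = 2000/4692 ≈ 0.426.
Interpolate at f ≈ 0.426 with slerp weights a = sin((1−f)δ)/sin δ ≈ 0.611, b = sin(fδ)/sin δ ≈ 0.460.
p = a·p₁ + b·p₂ ≈ (0.301, -0.650, 0.698); φ = arcsin(p_z) ≈ 44.23°, λ = atan2(p_y, p_x) ≈ -65.19°.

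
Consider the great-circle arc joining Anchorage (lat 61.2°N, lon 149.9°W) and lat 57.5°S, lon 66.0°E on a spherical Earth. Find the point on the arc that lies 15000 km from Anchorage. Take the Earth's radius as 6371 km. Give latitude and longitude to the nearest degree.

Write both endpoints as unit vectors p₁, p₂ with components (cos φ cos λ, cos φ sin λ, sin φ).
The central angle between the endpoints is δ = arccos(p₁·p₂) ≈ 2.820 rad (161.6°). The total great-circle distance is δ·R ≈ 2.820 × 6371 ≈ 17966 km, so the target fraction is f = 15000/17966 ≈ 0.835.
Interpolate at f ≈ 0.835 with slerp weights a = sin((1−f)δ)/sin δ ≈ 1.421, b = sin(fδ)/sin δ ≈ 2.241.
p = a·p₁ + b·p₂ ≈ (-0.102, 0.757, -0.645); φ = arcsin(p_z) ≈ -40.20°, λ = atan2(p_y, p_x) ≈ 97.70°.

≈ lat 40°S, lon 98°E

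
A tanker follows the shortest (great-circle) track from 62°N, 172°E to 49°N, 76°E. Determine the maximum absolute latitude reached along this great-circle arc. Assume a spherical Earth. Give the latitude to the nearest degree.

≈ 67°N

The great circle lies in the plane with unit normal n̂ = (p₁ × p₂)/|p₁ × p₂|.
Here n̂_z ≈ -0.396; the vertex latitude is φ_max = arccos|n̂_z| ≈ 66.7°.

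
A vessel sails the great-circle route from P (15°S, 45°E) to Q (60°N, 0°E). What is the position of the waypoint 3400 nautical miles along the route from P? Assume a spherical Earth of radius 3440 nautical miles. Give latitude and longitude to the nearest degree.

≈ (38°N, 23°E)

Convert each endpoint to a unit vector on the sphere (x = cos φ cos λ, y = cos φ sin λ, z = sin φ).
The central angle between the endpoints is δ = arccos(p₁·p₂) ≈ 1.453 rad (83.3°). The total great-circle distance is δ·R ≈ 1.453 × 3440 ≈ 4999 nmi, so the target fraction is f = 3400/4999 ≈ 0.680.
Interpolate at f ≈ 0.680 with slerp weights a = sin((1−f)δ)/sin δ ≈ 0.451, b = sin(fδ)/sin δ ≈ 0.841.
p = a·p₁ + b·p₂ ≈ (0.729, 0.308, 0.611); φ = arcsin(p_z) ≈ 37.70°, λ = atan2(p_y, p_x) ≈ 22.93°.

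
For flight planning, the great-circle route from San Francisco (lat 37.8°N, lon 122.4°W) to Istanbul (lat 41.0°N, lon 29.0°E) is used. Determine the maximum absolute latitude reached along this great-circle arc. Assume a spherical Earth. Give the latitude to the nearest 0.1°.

≈ 73.3°N

The great circle lies in the plane with unit normal n̂ = (p₁ × p₂)/|p₁ × p₂|.
Here n̂_z ≈ +0.288; the vertex latitude is φ_max = arccos|n̂_z| ≈ 73.3°.
Check via Clairaut: cos φ_max = |cos φ₁| · sin C = cos(37.8°)·sin(21.3°) ≈ 0.288, again giving ≈ 73.3°.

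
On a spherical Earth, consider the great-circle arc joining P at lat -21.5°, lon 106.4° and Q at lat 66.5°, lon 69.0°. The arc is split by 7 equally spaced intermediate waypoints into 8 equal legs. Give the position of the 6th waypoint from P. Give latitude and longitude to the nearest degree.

≈ lat 46°, lon 87°

The haversine formula gives a central angle δ ≈ 1.612 rad (92.4°) between the endpoints.
Interpolate at f = 6/8 with slerp weights a = sin((1−f)δ)/sin δ ≈ 0.393, b = sin(fδ)/sin δ ≈ 0.936.
p = a·p₁ + b·p₂ ≈ (0.031, 0.699, 0.715); φ = arcsin(p_z) ≈ 45.61°, λ = atan2(p_y, p_x) ≈ 87.49°.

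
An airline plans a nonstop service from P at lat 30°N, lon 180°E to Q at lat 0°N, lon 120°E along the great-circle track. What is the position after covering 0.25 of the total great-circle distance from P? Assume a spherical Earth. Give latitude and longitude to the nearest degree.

≈ lat 24°N, lon 163°E

Convert each endpoint to a unit vector on the sphere (x = cos φ cos λ, y = cos φ sin λ, z = sin φ).
The central angle between the endpoints is δ = arccos(p₁·p₂) ≈ 1.123 rad (64.3°).
Interpolate at f = 0.25 with slerp weights a = sin((1−f)δ)/sin δ ≈ 0.828, b = sin(fδ)/sin δ ≈ 0.307.
p = a·p₁ + b·p₂ ≈ (-0.871, 0.266, 0.414); φ = arcsin(p_z) ≈ 24.45°, λ = atan2(p_y, p_x) ≈ 163.00°.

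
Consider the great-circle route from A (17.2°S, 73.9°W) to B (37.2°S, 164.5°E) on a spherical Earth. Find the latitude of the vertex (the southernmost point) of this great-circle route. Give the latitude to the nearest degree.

The great circle lies in the plane with unit normal n̂ = (p₁ × p₂)/|p₁ × p₂|.
Here n̂_z ≈ -0.664; the vertex latitude is φ_max = arccos|n̂_z| ≈ 48.4°.

≈ 48°S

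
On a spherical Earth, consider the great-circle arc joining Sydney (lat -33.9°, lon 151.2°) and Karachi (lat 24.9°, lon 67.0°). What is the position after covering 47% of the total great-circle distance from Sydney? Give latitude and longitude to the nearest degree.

The haversine formula gives a central angle δ ≈ 1.730 rad (99.1°) between the endpoints.
Interpolate at f = 0.47 with slerp weights a = sin((1−f)δ)/sin δ ≈ 0.804, b = sin(fδ)/sin δ ≈ 0.736.
p = a·p₁ + b·p₂ ≈ (-0.324, 0.936, -0.139); φ = arcsin(p_z) ≈ -7.97°, λ = atan2(p_y, p_x) ≈ 109.10°.

≈ lat -8°, lon 109°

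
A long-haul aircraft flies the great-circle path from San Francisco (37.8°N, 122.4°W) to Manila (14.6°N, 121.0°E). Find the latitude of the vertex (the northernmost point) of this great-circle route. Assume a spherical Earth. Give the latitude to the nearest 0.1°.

≈ 45.9°N

The great circle lies in the plane with unit normal n̂ = (p₁ × p₂)/|p₁ × p₂|.
Here n̂_z ≈ -0.696; the vertex latitude is φ_max = arccos|n̂_z| ≈ 45.9°.
Check via Clairaut: cos φ_max = |cos φ₁| · sin C = cos(37.8°)·sin(61.8°) ≈ 0.696, again giving ≈ 45.9°.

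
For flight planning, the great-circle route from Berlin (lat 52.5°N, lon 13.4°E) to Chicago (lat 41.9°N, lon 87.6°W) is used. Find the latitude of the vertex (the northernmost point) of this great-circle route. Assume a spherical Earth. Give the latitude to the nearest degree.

The great circle lies in the plane with unit normal n̂ = (p₁ × p₂)/|p₁ × p₂|.
Here n̂_z ≈ -0.496; the vertex latitude is φ_max = arccos|n̂_z| ≈ 60.2°.

≈ 60°N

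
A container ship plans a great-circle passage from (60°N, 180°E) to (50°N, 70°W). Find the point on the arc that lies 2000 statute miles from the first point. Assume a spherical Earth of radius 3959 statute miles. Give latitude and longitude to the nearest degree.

Write both endpoints as unit vectors p₁, p₂ with components (cos φ cos λ, cos φ sin λ, sin φ).
The central angle between the endpoints is δ = arccos(p₁·p₂) ≈ 0.984 rad (56.4°). The total great-circle distance is δ·R ≈ 0.984 × 3959 ≈ 3897 mi, so the target fraction is f = 2000/3897 ≈ 0.513.
Interpolate at f ≈ 0.513 with slerp weights a = sin((1−f)δ)/sin δ ≈ 0.553, b = sin(fδ)/sin δ ≈ 0.581.
p = a·p₁ + b·p₂ ≈ (-0.149, -0.351, 0.924); φ = arcsin(p_z) ≈ 67.59°, λ = atan2(p_y, p_x) ≈ -113.00°.

≈ (68°N, 113°W)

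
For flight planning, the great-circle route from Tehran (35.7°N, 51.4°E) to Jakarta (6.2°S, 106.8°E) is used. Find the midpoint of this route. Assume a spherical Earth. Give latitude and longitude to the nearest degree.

≈ 17°N, 82°E

From cos δ = sin φ₁ sin φ₂ + cos φ₁ cos φ₂ cos Δλ, the central angle is δ ≈ 1.164 rad (66.7°).
Interpolate at f = 1/2 with slerp weights a = sin((1−f)δ)/sin δ ≈ 0.599, b = sin(fδ)/sin δ ≈ 0.599.
p = a·p₁ + b·p₂ ≈ (0.131, 0.950, 0.285); φ = arcsin(p_z) ≈ 16.54°, λ = atan2(p_y, p_x) ≈ 82.13°.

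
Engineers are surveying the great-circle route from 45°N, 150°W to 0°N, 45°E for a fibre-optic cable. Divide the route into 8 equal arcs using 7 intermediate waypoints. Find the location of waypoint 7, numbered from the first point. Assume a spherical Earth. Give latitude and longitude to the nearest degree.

The haversine formula gives a central angle δ ≈ 2.323 rad (133.1°) between the endpoints.
Interpolate at f = 7/8 with slerp weights a = sin((1−f)δ)/sin δ ≈ 0.392, b = sin(fδ)/sin δ ≈ 1.226.
p = a·p₁ + b·p₂ ≈ (0.627, 0.728, 0.277); φ = arcsin(p_z) ≈ 16.09°, λ = atan2(p_y, p_x) ≈ 49.28°.

≈ 16°N, 49°E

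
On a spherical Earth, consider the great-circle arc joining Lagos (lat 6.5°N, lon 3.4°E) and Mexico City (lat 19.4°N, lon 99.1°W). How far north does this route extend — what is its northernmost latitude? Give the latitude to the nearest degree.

The great circle lies in the plane with unit normal n̂ = (p₁ × p₂)/|p₁ × p₂|.
Here n̂_z ≈ -0.928; the vertex latitude is φ_max = arccos|n̂_z| ≈ 21.9°.

≈ 22°N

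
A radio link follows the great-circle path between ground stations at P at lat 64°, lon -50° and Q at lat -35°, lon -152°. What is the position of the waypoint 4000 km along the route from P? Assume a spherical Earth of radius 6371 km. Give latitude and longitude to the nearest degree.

Write both endpoints as unit vectors p₁, p₂ with components (cos φ cos λ, cos φ sin λ, sin φ).
The central angle between the endpoints is δ = arccos(p₁·p₂) ≈ 2.202 rad (126.2°). The total great-circle distance is δ·R ≈ 2.202 × 6371 ≈ 14029 km, so the target fraction is f = 4000/14029 ≈ 0.285.
Interpolate at f ≈ 0.285 with slerp weights a = sin((1−f)δ)/sin δ ≈ 1.239, b = sin(fδ)/sin δ ≈ 0.728.
p = a·p₁ + b·p₂ ≈ (-0.177, -0.696, 0.696); φ = arcsin(p_z) ≈ 44.11°, λ = atan2(p_y, p_x) ≈ -104.29°.

≈ lat 44°, lon -104°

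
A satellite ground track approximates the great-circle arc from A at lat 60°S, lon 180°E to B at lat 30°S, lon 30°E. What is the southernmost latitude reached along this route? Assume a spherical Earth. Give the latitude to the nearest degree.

≈ 77°S

The great circle lies in the plane with unit normal n̂ = (p₁ × p₂)/|p₁ × p₂|.
Here n̂_z ≈ -0.217; the vertex latitude is φ_max = arccos|n̂_z| ≈ 77.5°.
Check via Clairaut: cos φ_max = |cos φ₁| · sin C = cos(60.0°)·sin(154.3°) ≈ 0.217, again giving ≈ 77.5°.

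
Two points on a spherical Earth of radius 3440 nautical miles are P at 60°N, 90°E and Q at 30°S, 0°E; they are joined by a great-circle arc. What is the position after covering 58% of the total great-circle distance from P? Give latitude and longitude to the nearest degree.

≈ 12°N, 25°E

From cos δ = sin φ₁ sin φ₂ + cos φ₁ cos φ₂ cos Δλ, the central angle is δ ≈ 2.019 rad (115.7°).
Interpolate at f = 0.58 with slerp weights a = sin((1−f)δ)/sin δ ≈ 0.832, b = sin(fδ)/sin δ ≈ 1.022.
p = a·p₁ + b·p₂ ≈ (0.885, 0.416, 0.210); φ = arcsin(p_z) ≈ 12.09°, λ = atan2(p_y, p_x) ≈ 25.17°.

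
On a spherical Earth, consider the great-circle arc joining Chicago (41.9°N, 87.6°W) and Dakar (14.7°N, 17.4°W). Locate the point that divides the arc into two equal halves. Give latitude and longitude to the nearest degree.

≈ (33°N, 47°W)

Convert each endpoint to a unit vector on the sphere (x = cos φ cos λ, y = cos φ sin λ, z = sin φ).
The central angle between the endpoints is δ = arccos(p₁·p₂) ≈ 1.145 rad (65.6°).
Interpolate at f = 1/2 with slerp weights a = sin((1−f)δ)/sin δ ≈ 0.595, b = sin(fδ)/sin δ ≈ 0.595.
p = a·p₁ + b·p₂ ≈ (0.568, -0.614, 0.548); φ = arcsin(p_z) ≈ 33.24°, λ = atan2(p_y, p_x) ≈ -47.27°.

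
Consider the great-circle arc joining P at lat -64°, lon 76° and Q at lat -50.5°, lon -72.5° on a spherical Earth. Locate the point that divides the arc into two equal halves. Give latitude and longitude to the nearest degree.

Convert each endpoint to a unit vector on the sphere (x = cos φ cos λ, y = cos φ sin λ, z = sin φ).
The central angle between the endpoints is δ = arccos(p₁·p₂) ≈ 1.098 rad (62.9°).
Interpolate at f = 1/2 with slerp weights a = sin((1−f)δ)/sin δ ≈ 0.586, b = sin(fδ)/sin δ ≈ 0.586.
p = a·p₁ + b·p₂ ≈ (0.174, -0.106, -0.979); φ = arcsin(p_z) ≈ -78.22°, λ = atan2(p_y, p_x) ≈ -31.37°.

≈ lat -78°, lon -31°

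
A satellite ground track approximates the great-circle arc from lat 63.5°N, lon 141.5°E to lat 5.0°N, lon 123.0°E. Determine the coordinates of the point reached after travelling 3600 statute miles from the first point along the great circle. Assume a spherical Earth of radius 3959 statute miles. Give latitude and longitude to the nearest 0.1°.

Write both endpoints as unit vectors p₁, p₂ with components (cos φ cos λ, cos φ sin λ, sin φ).
The central angle between the endpoints is δ = arccos(p₁·p₂) ≈ 1.048 rad (60.0°). The total great-circle distance is δ·R ≈ 1.048 × 3959 ≈ 4148 mi, so the target fraction is f = 3600/4148 ≈ 0.868.
Interpolate at f ≈ 0.868 with slerp weights a = sin((1−f)δ)/sin δ ≈ 0.159, b = sin(fδ)/sin δ ≈ 0.911.
p = a·p₁ + b·p₂ ≈ (-0.550, 0.805, 0.222); φ = arcsin(p_z) ≈ 12.82°, λ = atan2(p_y, p_x) ≈ 124.33°.

≈ lat 12.8°N, lon 124.3°E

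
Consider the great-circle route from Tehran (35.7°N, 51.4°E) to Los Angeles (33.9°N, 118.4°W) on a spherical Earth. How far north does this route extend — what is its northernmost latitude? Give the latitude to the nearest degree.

The great circle lies in the plane with unit normal n̂ = (p₁ × p₂)/|p₁ × p₂|.
Here n̂_z ≈ -0.127; the vertex latitude is φ_max = arccos|n̂_z| ≈ 82.7°.

≈ 83°N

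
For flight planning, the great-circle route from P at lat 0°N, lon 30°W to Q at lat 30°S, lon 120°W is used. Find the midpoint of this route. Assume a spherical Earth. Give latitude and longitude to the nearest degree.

≈ lat 21°S, lon 71°W

Write both endpoints as unit vectors p₁, p₂ with components (cos φ cos λ, cos φ sin λ, sin φ).
The central angle between the endpoints is δ = arccos(p₁·p₂) ≈ 1.571 rad (90.0°).
Interpolate at f = 1/2 with slerp weights a = sin((1−f)δ)/sin δ ≈ 0.707, b = sin(fδ)/sin δ ≈ 0.707.
p = a·p₁ + b·p₂ ≈ (0.306, -0.884, -0.354); φ = arcsin(p_z) ≈ -20.70°, λ = atan2(p_y, p_x) ≈ -70.89°.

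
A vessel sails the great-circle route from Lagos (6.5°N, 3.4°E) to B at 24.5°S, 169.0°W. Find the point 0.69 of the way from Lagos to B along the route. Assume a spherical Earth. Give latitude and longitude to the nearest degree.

≈ 65°S, 124°W

The haversine formula gives a central angle δ ≈ 2.803 rad (160.6°) between the endpoints.
Interpolate at f = 0.69 with slerp weights a = sin((1−f)δ)/sin δ ≈ 2.297, b = sin(fδ)/sin δ ≈ 2.812.
p = a·p₁ + b·p₂ ≈ (-0.234, -0.353, -0.906); φ = arcsin(p_z) ≈ -64.96°, λ = atan2(p_y, p_x) ≈ -123.51°.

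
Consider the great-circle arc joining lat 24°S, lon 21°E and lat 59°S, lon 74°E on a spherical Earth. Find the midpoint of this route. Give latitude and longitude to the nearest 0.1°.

The haversine formula gives a central angle δ ≈ 0.887 rad (50.8°) between the endpoints.
Interpolate at f = 1/2 with slerp weights a = sin((1−f)δ)/sin δ ≈ 0.554, b = sin(fδ)/sin δ ≈ 0.554.
p = a·p₁ + b·p₂ ≈ (0.551, 0.455, -0.700); φ = arcsin(p_z) ≈ -44.40°, λ = atan2(p_y, p_x) ≈ 39.58°.

≈ lat 44.4°S, lon 39.6°E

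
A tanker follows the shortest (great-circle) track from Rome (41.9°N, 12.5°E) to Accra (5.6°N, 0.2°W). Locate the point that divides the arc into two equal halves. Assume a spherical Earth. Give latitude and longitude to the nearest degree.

≈ (24°N, 5°E)

From cos δ = sin φ₁ sin φ₂ + cos φ₁ cos φ₂ cos Δλ, the central angle is δ ≈ 0.664 rad (38.0°).
Interpolate at f = 1/2 with slerp weights a = sin((1−f)δ)/sin δ ≈ 0.529, b = sin(fδ)/sin δ ≈ 0.529.
p = a·p₁ + b·p₂ ≈ (0.911, 0.083, 0.405); φ = arcsin(p_z) ≈ 23.88°, λ = atan2(p_y, p_x) ≈ 5.23°.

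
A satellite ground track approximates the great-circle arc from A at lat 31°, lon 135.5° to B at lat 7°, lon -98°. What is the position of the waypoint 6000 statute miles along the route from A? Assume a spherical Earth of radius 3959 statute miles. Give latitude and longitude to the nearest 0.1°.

≈ lat 24.7°, lon -122.6°

Write both endpoints as unit vectors p₁, p₂ with components (cos φ cos λ, cos φ sin λ, sin φ).
The central angle between the endpoints is δ = arccos(p₁·p₂) ≈ 2.030 rad (116.3°). The total great-circle distance is δ·R ≈ 2.030 × 3959 ≈ 8037 mi, so the target fraction is f = 6000/8037 ≈ 0.747.
Interpolate at f ≈ 0.747 with slerp weights a = sin((1−f)δ)/sin δ ≈ 0.549, b = sin(fδ)/sin δ ≈ 1.114.
p = a·p₁ + b·p₂ ≈ (-0.490, -0.765, 0.419); φ = arcsin(p_z) ≈ 24.74°, λ = atan2(p_y, p_x) ≈ -122.62°.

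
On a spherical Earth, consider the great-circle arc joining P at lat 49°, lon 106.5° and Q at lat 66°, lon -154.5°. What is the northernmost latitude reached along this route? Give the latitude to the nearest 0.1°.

The great circle lies in the plane with unit normal n̂ = (p₁ × p₂)/|p₁ × p₂|.
Here n̂_z ≈ +0.346; the vertex latitude is φ_max = arccos|n̂_z| ≈ 69.8°.
Check via Clairaut: cos φ_max = |cos φ₁| · sin C = cos(49.0°)·sin(31.8°) ≈ 0.346, again giving ≈ 69.8°.

≈ 69.8°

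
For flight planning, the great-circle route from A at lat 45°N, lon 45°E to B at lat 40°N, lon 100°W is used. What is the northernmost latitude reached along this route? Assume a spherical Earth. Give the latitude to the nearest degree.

≈ 72°N

The great circle lies in the plane with unit normal n̂ = (p₁ × p₂)/|p₁ × p₂|.
Here n̂_z ≈ -0.311; the vertex latitude is φ_max = arccos|n̂_z| ≈ 71.9°.
Check via Clairaut: cos φ_max = |cos φ₁| · sin C = cos(45.0°)·sin(26.1°) ≈ 0.311, again giving ≈ 71.9°.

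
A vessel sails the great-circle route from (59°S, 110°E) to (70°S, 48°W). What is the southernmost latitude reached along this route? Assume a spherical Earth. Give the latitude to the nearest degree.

The great circle lies in the plane with unit normal n̂ = (p₁ × p₂)/|p₁ × p₂|.
Here n̂_z ≈ -0.086; the vertex latitude is φ_max = arccos|n̂_z| ≈ 85.1°.
Check via Clairaut: cos φ_max = |cos φ₁| · sin C = cos(59.0°)·sin(170.4°) ≈ 0.086, again giving ≈ 85.1°.

≈ 85°S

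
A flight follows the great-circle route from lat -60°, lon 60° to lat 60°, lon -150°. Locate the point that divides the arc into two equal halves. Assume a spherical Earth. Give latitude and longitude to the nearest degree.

The haversine formula gives a central angle δ ≈ 2.882 rad (165.1°) between the endpoints.
Interpolate at f = 1/2 with slerp weights a = sin((1−f)δ)/sin δ ≈ 3.864, b = sin(fδ)/sin δ ≈ 3.864.
p = a·p₁ + b·p₂ ≈ (-0.707, 0.707, 0.000); φ = arcsin(p_z) ≈ 0.00°, λ = atan2(p_y, p_x) ≈ 135.00°.

≈ lat 0°, lon 135°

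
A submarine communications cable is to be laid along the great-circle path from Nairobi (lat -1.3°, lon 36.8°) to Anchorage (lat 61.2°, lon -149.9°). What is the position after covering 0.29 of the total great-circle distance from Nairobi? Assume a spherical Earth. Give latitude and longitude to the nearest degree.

≈ lat 33°, lon 39°

Convert each endpoint to a unit vector on the sphere (x = cos φ cos λ, y = cos φ sin λ, z = sin φ).
The central angle between the endpoints is δ = arccos(p₁·p₂) ≈ 2.092 rad (119.9°).
Interpolate at f = 0.29 with slerp weights a = sin((1−f)δ)/sin δ ≈ 1.149, b = sin(fδ)/sin δ ≈ 0.658.
p = a·p₁ + b·p₂ ≈ (0.646, 0.529, 0.550); φ = arcsin(p_z) ≈ 33.38°, λ = atan2(p_y, p_x) ≈ 39.34°.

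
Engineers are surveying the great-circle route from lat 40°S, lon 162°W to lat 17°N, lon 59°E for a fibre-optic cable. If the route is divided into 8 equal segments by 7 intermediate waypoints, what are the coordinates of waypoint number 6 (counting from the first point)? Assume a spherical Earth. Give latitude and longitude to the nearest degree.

Write both endpoints as unit vectors p₁, p₂ with components (cos φ cos λ, cos φ sin λ, sin φ).
The central angle between the endpoints is δ = arccos(p₁·p₂) ≈ 2.405 rad (137.8°).
Interpolate at f = 6/8 with slerp weights a = sin((1−f)δ)/sin δ ≈ 0.842, b = sin(fδ)/sin δ ≈ 1.449.
p = a·p₁ + b·p₂ ≈ (0.100, 0.988, -0.118); φ = arcsin(p_z) ≈ -6.77°, λ = atan2(p_y, p_x) ≈ 84.23°.

≈ lat 7°S, lon 84°E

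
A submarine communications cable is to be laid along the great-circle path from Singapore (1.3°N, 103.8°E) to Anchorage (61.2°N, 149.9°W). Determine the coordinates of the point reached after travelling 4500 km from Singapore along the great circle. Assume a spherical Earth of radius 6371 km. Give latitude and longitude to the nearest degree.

≈ 36°N, 126°E

The haversine formula gives a central angle δ ≈ 1.686 rad (96.6°) between the endpoints. The total great-circle distance is δ·R ≈ 1.686 × 6371 ≈ 10744 km, so the target fraction is f = 4500/10744 ≈ 0.419.
Interpolate at f ≈ 0.419 with slerp weights a = sin((1−f)δ)/sin δ ≈ 0.836, b = sin(fδ)/sin δ ≈ 0.653.
p = a·p₁ + b·p₂ ≈ (-0.472, 0.654, 0.592); φ = arcsin(p_z) ≈ 36.27°, λ = atan2(p_y, p_x) ≈ 125.81°.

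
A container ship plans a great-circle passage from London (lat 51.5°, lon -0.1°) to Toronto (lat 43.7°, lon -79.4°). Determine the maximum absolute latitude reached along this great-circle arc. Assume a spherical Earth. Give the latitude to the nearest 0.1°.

The great circle lies in the plane with unit normal n̂ = (p₁ × p₂)/|p₁ × p₂|.
Here n̂_z ≈ -0.566; the vertex latitude is φ_max = arccos|n̂_z| ≈ 55.5°.
Check via Clairaut: cos φ_max = |cos φ₁| · sin C = cos(51.5°)·sin(65.4°) ≈ 0.566, again giving ≈ 55.5°.

≈ 55.5°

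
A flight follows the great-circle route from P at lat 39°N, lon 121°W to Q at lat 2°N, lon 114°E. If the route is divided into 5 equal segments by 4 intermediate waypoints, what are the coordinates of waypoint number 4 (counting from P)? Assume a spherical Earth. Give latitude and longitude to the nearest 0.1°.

Write both endpoints as unit vectors p₁, p₂ with components (cos φ cos λ, cos φ sin λ, sin φ).
The central angle between the endpoints is δ = arccos(p₁·p₂) ≈ 2.008 rad (115.1°).
Interpolate at f = 4/5 with slerp weights a = sin((1−f)δ)/sin δ ≈ 0.432, b = sin(fδ)/sin δ ≈ 1.103.
p = a·p₁ + b·p₂ ≈ (-0.621, 0.720, 0.310); φ = arcsin(p_z) ≈ 18.06°, λ = atan2(p_y, p_x) ≈ 130.80°.

≈ lat 18.1°N, lon 130.8°E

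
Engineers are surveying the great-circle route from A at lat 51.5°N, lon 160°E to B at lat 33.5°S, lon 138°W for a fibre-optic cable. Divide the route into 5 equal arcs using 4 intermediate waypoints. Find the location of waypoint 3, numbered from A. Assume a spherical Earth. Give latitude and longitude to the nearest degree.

≈ lat 2°N, lon 159°W

Convert each endpoint to a unit vector on the sphere (x = cos φ cos λ, y = cos φ sin λ, z = sin φ).
The central angle between the endpoints is δ = arccos(p₁·p₂) ≈ 1.760 rad (100.9°).
Interpolate at f = 3/5 with slerp weights a = sin((1−f)δ)/sin δ ≈ 0.659, b = sin(fδ)/sin δ ≈ 0.886.
p = a·p₁ + b·p₂ ≈ (-0.935, -0.354, 0.027); φ = arcsin(p_z) ≈ 1.53°, λ = atan2(p_y, p_x) ≈ -159.25°.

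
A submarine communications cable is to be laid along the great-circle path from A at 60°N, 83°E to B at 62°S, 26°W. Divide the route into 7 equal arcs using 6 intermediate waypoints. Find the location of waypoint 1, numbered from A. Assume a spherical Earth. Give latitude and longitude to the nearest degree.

≈ 45°N, 58°E

Write both endpoints as unit vectors p₁, p₂ with components (cos φ cos λ, cos φ sin λ, sin φ).
The central angle between the endpoints is δ = arccos(p₁·p₂) ≈ 2.570 rad (147.3°).
Interpolate at f = 1/7 with slerp weights a = sin((1−f)δ)/sin δ ≈ 1.492, b = sin(fδ)/sin δ ≈ 0.664.
p = a·p₁ + b·p₂ ≈ (0.371, 0.604, 0.706); φ = arcsin(p_z) ≈ 44.89°, λ = atan2(p_y, p_x) ≈ 58.43°.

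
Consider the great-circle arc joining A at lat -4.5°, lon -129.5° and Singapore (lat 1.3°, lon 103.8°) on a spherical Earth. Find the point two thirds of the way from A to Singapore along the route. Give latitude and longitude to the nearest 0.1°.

Write both endpoints as unit vectors p₁, p₂ with components (cos φ cos λ, cos φ sin λ, sin φ).
The central angle between the endpoints is δ = arccos(p₁·p₂) ≈ 2.211 rad (126.7°).
Interpolate at f = 2/3 with slerp weights a = sin((1−f)δ)/sin δ ≈ 0.838, b = sin(fδ)/sin δ ≈ 1.241.
p = a·p₁ + b·p₂ ≈ (-0.827, 0.560, -0.038); φ = arcsin(p_z) ≈ -2.15°, λ = atan2(p_y, p_x) ≈ 145.89°.

≈ lat -2.2°, lon 145.9°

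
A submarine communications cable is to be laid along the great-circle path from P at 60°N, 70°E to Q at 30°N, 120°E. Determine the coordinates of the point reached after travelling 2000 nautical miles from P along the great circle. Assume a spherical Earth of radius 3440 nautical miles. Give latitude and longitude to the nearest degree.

Convert each endpoint to a unit vector on the sphere (x = cos φ cos λ, y = cos φ sin λ, z = sin φ).
The central angle between the endpoints is δ = arccos(p₁·p₂) ≈ 0.779 rad (44.7°). The total great-circle distance is δ·R ≈ 0.779 × 3440 ≈ 2681 nmi, so the target fraction is f = 2000/2681 ≈ 0.746.
Interpolate at f ≈ 0.746 with slerp weights a = sin((1−f)δ)/sin δ ≈ 0.280, b = sin(fδ)/sin δ ≈ 0.781.
p = a·p₁ + b·p₂ ≈ (-0.290, 0.718, 0.633); φ = arcsin(p_z) ≈ 39.28°, λ = atan2(p_y, p_x) ≈ 112.04°.

≈ 39°N, 112°E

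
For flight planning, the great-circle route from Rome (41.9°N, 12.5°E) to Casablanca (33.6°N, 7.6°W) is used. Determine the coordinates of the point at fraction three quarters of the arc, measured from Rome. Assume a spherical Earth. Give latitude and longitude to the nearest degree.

≈ 36°N, 3°W

The haversine formula gives a central angle δ ≈ 0.312 rad (17.9°) between the endpoints.
Interpolate at f = 3/4 with slerp weights a = sin((1−f)δ)/sin δ ≈ 0.254, b = sin(fδ)/sin δ ≈ 0.755.
p = a·p₁ + b·p₂ ≈ (0.808, -0.042, 0.588); φ = arcsin(p_z) ≈ 35.98°, λ = atan2(p_y, p_x) ≈ -3.00°.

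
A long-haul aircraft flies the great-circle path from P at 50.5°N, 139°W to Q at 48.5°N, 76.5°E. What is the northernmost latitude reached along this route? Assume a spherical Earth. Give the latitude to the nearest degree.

≈ 75°N

The great circle lies in the plane with unit normal n̂ = (p₁ × p₂)/|p₁ × p₂|.
Here n̂_z ≈ -0.252; the vertex latitude is φ_max = arccos|n̂_z| ≈ 75.4°.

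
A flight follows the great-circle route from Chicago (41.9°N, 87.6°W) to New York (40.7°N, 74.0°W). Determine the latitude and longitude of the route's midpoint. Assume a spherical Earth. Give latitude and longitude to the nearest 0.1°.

Write both endpoints as unit vectors p₁, p₂ with components (cos φ cos λ, cos φ sin λ, sin φ).
The central angle between the endpoints is δ = arccos(p₁·p₂) ≈ 0.179 rad (10.3°).
Interpolate at f = 1/2 with slerp weights a = sin((1−f)δ)/sin δ ≈ 0.502, b = sin(fδ)/sin δ ≈ 0.502.
p = a·p₁ + b·p₂ ≈ (0.121, -0.739, 0.663); φ = arcsin(p_z) ≈ 41.50°, λ = atan2(p_y, p_x) ≈ -80.74°.

≈ 41.5°N, 80.7°W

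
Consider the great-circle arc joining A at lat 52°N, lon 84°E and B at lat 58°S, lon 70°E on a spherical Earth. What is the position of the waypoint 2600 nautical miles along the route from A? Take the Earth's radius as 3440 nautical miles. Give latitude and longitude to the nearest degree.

From cos δ = sin φ₁ sin φ₂ + cos φ₁ cos φ₂ cos Δλ, the central angle is δ ≈ 1.930 rad (110.6°). The total great-circle distance is δ·R ≈ 1.930 × 3440 ≈ 6640 nmi, so the target fraction is f = 2600/6640 ≈ 0.392.
Interpolate at f ≈ 0.392 with slerp weights a = sin((1−f)δ)/sin δ ≈ 0.985, b = sin(fδ)/sin δ ≈ 0.733.
p = a·p₁ + b·p₂ ≈ (0.196, 0.968, 0.155); φ = arcsin(p_z) ≈ 8.93°, λ = atan2(p_y, p_x) ≈ 78.54°.

≈ lat 9°N, lon 79°E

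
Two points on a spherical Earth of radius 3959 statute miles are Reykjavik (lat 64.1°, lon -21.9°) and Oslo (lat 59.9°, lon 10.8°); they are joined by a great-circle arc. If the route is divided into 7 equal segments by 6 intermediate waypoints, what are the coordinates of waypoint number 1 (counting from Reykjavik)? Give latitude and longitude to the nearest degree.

The haversine formula gives a central angle δ ≈ 0.274 rad (15.7°) between the endpoints.
Interpolate at f = 1/7 with slerp weights a = sin((1−f)δ)/sin δ ≈ 0.860, b = sin(fδ)/sin δ ≈ 0.145.
p = a·p₁ + b·p₂ ≈ (0.420, -0.127, 0.899); φ = arcsin(p_z) ≈ 64.00°, λ = atan2(p_y, p_x) ≈ -16.77°.

≈ lat 64°, lon -17°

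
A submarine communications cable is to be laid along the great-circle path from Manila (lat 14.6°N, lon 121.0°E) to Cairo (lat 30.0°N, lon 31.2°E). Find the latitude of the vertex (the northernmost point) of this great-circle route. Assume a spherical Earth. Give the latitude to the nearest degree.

The great circle lies in the plane with unit normal n̂ = (p₁ × p₂)/|p₁ × p₂|.
Here n̂_z ≈ -0.845; the vertex latitude is φ_max = arccos|n̂_z| ≈ 32.3°.
Check via Clairaut: cos φ_max = |cos φ₁| · sin C = cos(14.6°)·sin(60.8°) ≈ 0.845, again giving ≈ 32.3°.

≈ 32°N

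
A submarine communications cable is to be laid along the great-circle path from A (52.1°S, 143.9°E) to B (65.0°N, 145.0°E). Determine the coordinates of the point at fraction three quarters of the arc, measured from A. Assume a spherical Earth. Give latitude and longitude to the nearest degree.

Write both endpoints as unit vectors p₁, p₂ with components (cos φ cos λ, cos φ sin λ, sin φ).
The central angle between the endpoints is δ = arccos(p₁·p₂) ≈ 2.044 rad (117.1°).
Interpolate at f = 3/4 with slerp weights a = sin((1−f)δ)/sin δ ≈ 0.549, b = sin(fδ)/sin δ ≈ 1.123.
p = a·p₁ + b·p₂ ≈ (-0.661, 0.471, 0.584); φ = arcsin(p_z) ≈ 35.73°, λ = atan2(p_y, p_x) ≈ 144.54°.

≈ (36°N, 145°E)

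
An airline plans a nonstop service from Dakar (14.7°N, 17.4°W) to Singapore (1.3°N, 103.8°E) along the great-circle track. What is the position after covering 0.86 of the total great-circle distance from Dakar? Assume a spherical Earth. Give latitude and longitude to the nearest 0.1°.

≈ (6.3°N, 87.8°E)

Convert each endpoint to a unit vector on the sphere (x = cos φ cos λ, y = cos φ sin λ, z = sin φ).
The central angle between the endpoints is δ = arccos(p₁·p₂) ≈ 2.089 rad (119.7°).
Interpolate at f = 0.86 with slerp weights a = sin((1−f)δ)/sin δ ≈ 0.332, b = sin(fδ)/sin δ ≈ 1.122.
p = a·p₁ + b·p₂ ≈ (0.039, 0.993, 0.110); φ = arcsin(p_z) ≈ 6.30°, λ = atan2(p_y, p_x) ≈ 87.77°.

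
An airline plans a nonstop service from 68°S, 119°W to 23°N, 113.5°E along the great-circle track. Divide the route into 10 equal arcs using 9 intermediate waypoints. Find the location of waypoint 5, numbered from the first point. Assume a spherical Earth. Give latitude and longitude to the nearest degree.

Convert each endpoint to a unit vector on the sphere (x = cos φ cos λ, y = cos φ sin λ, z = sin φ).
The central angle between the endpoints is δ = arccos(p₁·p₂) ≈ 2.180 rad (124.9°).
Interpolate at f = 5/10 with slerp weights a = sin((1−f)δ)/sin δ ≈ 1.081, b = sin(fδ)/sin δ ≈ 1.081.
p = a·p₁ + b·p₂ ≈ (-0.593, 0.558, -0.580); φ = arcsin(p_z) ≈ -35.45°, λ = atan2(p_y, p_x) ≈ 136.73°.

≈ 35°S, 137°E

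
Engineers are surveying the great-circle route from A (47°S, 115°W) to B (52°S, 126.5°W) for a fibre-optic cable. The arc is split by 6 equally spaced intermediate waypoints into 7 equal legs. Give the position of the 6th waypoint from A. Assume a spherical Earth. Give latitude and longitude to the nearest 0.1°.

≈ (51.4°S, 124.7°W)

From cos δ = sin φ₁ sin φ₂ + cos φ₁ cos φ₂ cos Δλ, the central angle is δ ≈ 0.157 rad (9.0°).
Interpolate at f = 6/7 with slerp weights a = sin((1−f)δ)/sin δ ≈ 0.143, b = sin(fδ)/sin δ ≈ 0.858.
p = a·p₁ + b·p₂ ≈ (-0.356, -0.513, -0.781); φ = arcsin(p_z) ≈ -51.36°, λ = atan2(p_y, p_x) ≈ -124.71°.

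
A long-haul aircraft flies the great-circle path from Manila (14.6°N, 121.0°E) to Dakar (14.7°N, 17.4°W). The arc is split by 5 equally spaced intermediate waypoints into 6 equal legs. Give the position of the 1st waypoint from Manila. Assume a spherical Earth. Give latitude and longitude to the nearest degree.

≈ 26°N, 101°E

The haversine formula gives a central angle δ ≈ 2.260 rad (129.5°) between the endpoints.
Interpolate at f = 1/6 with slerp weights a = sin((1−f)δ)/sin δ ≈ 1.233, b = sin(fδ)/sin δ ≈ 0.477.
p = a·p₁ + b·p₂ ≈ (-0.175, 0.885, 0.432); φ = arcsin(p_z) ≈ 25.58°, λ = atan2(p_y, p_x) ≈ 101.16°.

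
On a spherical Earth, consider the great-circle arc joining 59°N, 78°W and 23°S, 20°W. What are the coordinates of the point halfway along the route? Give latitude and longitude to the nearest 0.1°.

≈ 20.2°N, 40.1°W

Convert each endpoint to a unit vector on the sphere (x = cos φ cos λ, y = cos φ sin λ, z = sin φ).
The central angle between the endpoints is δ = arccos(p₁·p₂) ≈ 1.655 rad (94.8°).
Interpolate at f = 1/2 with slerp weights a = sin((1−f)δ)/sin δ ≈ 0.739, b = sin(fδ)/sin δ ≈ 0.739.
p = a·p₁ + b·p₂ ≈ (0.718, -0.605, 0.345); φ = arcsin(p_z) ≈ 20.15°, λ = atan2(p_y, p_x) ≈ -40.10°.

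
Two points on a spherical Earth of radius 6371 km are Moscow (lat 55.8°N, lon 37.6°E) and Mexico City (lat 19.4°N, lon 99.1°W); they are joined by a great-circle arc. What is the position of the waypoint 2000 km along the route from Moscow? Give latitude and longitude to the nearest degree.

≈ lat 67°N, lon 7°E

From cos δ = sin φ₁ sin φ₂ + cos φ₁ cos φ₂ cos Δλ, the central angle is δ ≈ 1.682 rad (96.4°). The total great-circle distance is δ·R ≈ 1.682 × 6371 ≈ 10717 km, so the target fraction is f = 2000/10717 ≈ 0.187.
Interpolate at f ≈ 0.187 with slerp weights a = sin((1−f)δ)/sin δ ≈ 0.986, b = sin(fδ)/sin δ ≈ 0.311.
p = a·p₁ + b·p₂ ≈ (0.393, 0.049, 0.918); φ = arcsin(p_z) ≈ 66.70°, λ = atan2(p_y, p_x) ≈ 7.06°.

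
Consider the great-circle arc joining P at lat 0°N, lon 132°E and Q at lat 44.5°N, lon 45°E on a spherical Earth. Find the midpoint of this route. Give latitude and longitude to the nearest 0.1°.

Write both endpoints as unit vectors p₁, p₂ with components (cos φ cos λ, cos φ sin λ, sin φ).
The central angle between the endpoints is δ = arccos(p₁·p₂) ≈ 1.533 rad (87.9°).
Interpolate at f = 1/2 with slerp weights a = sin((1−f)δ)/sin δ ≈ 0.694, b = sin(fδ)/sin δ ≈ 0.694.
p = a·p₁ + b·p₂ ≈ (-0.114, 0.866, 0.487); φ = arcsin(p_z) ≈ 29.12°, λ = atan2(p_y, p_x) ≈ 97.52°.

≈ lat 29.1°N, lon 97.5°E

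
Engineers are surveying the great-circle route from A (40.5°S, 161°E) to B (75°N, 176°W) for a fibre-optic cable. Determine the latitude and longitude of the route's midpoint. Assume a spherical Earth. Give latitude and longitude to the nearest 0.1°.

From cos δ = sin φ₁ sin φ₂ + cos φ₁ cos φ₂ cos Δλ, the central angle is δ ≈ 2.033 rad (116.5°).
Interpolate at f = 1/2 with slerp weights a = sin((1−f)δ)/sin δ ≈ 0.950, b = sin(fδ)/sin δ ≈ 0.950.
p = a·p₁ + b·p₂ ≈ (-0.928, 0.218, 0.301); φ = arcsin(p_z) ≈ 17.50°, λ = atan2(p_y, p_x) ≈ 166.78°.

≈ (17.5°N, 166.8°E)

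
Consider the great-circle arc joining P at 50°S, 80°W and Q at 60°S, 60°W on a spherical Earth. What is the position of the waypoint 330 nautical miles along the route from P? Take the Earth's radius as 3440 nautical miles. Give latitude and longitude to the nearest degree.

≈ 54°S, 74°W

The haversine formula gives a central angle δ ≈ 0.264 rad (15.1°) between the endpoints. The total great-circle distance is δ·R ≈ 0.264 × 3440 ≈ 907 nmi, so the target fraction is f = 330/907 ≈ 0.364.
Interpolate at f ≈ 0.364 with slerp weights a = sin((1−f)δ)/sin δ ≈ 0.641, b = sin(fδ)/sin δ ≈ 0.367.
p = a·p₁ + b·p₂ ≈ (0.163, -0.565, -0.809); φ = arcsin(p_z) ≈ -54.00°, λ = atan2(p_y, p_x) ≈ -73.86°.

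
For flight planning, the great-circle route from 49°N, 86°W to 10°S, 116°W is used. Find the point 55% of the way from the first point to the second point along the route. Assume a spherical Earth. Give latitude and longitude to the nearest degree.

Convert each endpoint to a unit vector on the sphere (x = cos φ cos λ, y = cos φ sin λ, z = sin φ).
The central angle between the endpoints is δ = arccos(p₁·p₂) ≈ 1.128 rad (64.6°).
Interpolate at f = 0.55 with slerp weights a = sin((1−f)δ)/sin δ ≈ 0.538, b = sin(fδ)/sin δ ≈ 0.643.
p = a·p₁ + b·p₂ ≈ (-0.253, -0.922, 0.294); φ = arcsin(p_z) ≈ 17.11°, λ = atan2(p_y, p_x) ≈ -105.36°.

≈ 17°N, 105°W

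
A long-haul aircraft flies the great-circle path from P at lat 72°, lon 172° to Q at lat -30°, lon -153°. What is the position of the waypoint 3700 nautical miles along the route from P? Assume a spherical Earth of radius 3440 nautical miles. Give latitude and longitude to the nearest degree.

≈ lat 13°, lon -160°

Write both endpoints as unit vectors p₁, p₂ with components (cos φ cos λ, cos φ sin λ, sin φ).
The central angle between the endpoints is δ = arccos(p₁·p₂) ≈ 1.830 rad (104.9°). The total great-circle distance is δ·R ≈ 1.830 × 3440 ≈ 6295 nmi, so the target fraction is f = 3700/6295 ≈ 0.588.
Interpolate at f ≈ 0.588 with slerp weights a = sin((1−f)δ)/sin δ ≈ 0.709, b = sin(fδ)/sin δ ≈ 0.910.
p = a·p₁ + b·p₂ ≈ (-0.919, -0.327, 0.219); φ = arcsin(p_z) ≈ 12.63°, λ = atan2(p_y, p_x) ≈ -160.39°.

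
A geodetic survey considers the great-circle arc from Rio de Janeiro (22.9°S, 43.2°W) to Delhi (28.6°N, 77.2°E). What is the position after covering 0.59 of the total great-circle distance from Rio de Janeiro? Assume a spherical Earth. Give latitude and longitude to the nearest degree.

From cos δ = sin φ₁ sin φ₂ + cos φ₁ cos φ₂ cos Δλ, the central angle is δ ≈ 2.209 rad (126.6°).
Interpolate at f = 0.59 with slerp weights a = sin((1−f)δ)/sin δ ≈ 0.979, b = sin(fδ)/sin δ ≈ 1.201.
p = a·p₁ + b·p₂ ≈ (0.891, 0.410, 0.194); φ = arcsin(p_z) ≈ 11.16°, λ = atan2(p_y, p_x) ≈ 24.72°.

≈ 11°N, 25°E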